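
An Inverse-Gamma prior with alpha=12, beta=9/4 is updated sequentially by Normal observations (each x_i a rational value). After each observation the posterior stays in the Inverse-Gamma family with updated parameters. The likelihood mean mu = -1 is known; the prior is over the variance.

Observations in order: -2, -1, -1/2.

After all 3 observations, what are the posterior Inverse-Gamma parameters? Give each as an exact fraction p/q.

obs 1: x=-2 → posterior Inverse-Gamma(25/2, 11/4)
obs 2: x=-1 → posterior Inverse-Gamma(13, 11/4)
obs 3: x=-1/2 → posterior Inverse-Gamma(27/2, 23/8)

alpha=27/2, beta=23/8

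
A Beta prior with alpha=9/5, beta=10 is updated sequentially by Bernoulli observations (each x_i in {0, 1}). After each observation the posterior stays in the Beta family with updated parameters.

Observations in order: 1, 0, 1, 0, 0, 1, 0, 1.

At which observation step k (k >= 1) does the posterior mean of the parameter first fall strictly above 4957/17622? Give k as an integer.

k = 8

obs 1: x=1 → posterior Beta(14/5, 10)
obs 2: x=0 → posterior Beta(14/5, 11)
obs 3: x=1 → posterior Beta(19/5, 11)
obs 4: x=0 → posterior Beta(19/5, 12)
obs 5: x=0 → posterior Beta(19/5, 13)
obs 6: x=1 → posterior Beta(24/5, 13)
obs 7: x=0 → posterior Beta(24/5, 14)
obs 8: x=1 → posterior Beta(29/5, 14)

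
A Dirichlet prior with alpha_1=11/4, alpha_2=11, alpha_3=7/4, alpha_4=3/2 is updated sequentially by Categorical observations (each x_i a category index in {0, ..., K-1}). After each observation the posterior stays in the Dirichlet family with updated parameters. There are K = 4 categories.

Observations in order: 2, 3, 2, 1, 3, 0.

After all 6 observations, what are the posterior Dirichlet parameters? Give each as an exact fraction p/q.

obs 1: x=2 → posterior Dirichlet(11/4, 11, 11/4, 3/2)
obs 2: x=3 → posterior Dirichlet(11/4, 11, 11/4, 5/2)
obs 3: x=2 → posterior Dirichlet(11/4, 11, 15/4, 5/2)
obs 4: x=1 → posterior Dirichlet(11/4, 12, 15/4, 5/2)
obs 5: x=3 → posterior Dirichlet(11/4, 12, 15/4, 7/2)
obs 6: x=0 → posterior Dirichlet(15/4, 12, 15/4, 7/2)

alpha_1=15/4, alpha_2=12, alpha_3=15/4, alpha_4=7/2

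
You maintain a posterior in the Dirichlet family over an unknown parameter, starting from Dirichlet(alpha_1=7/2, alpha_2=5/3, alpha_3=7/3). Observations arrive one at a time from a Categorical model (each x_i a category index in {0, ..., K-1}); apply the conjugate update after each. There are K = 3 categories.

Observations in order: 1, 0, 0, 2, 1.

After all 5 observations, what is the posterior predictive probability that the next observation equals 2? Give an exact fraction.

obs 1: x=1 → posterior Dirichlet(7/2, 8/3, 7/3)
obs 2: x=0 → posterior Dirichlet(9/2, 8/3, 7/3)
obs 3: x=0 → posterior Dirichlet(11/2, 8/3, 7/3)
obs 4: x=2 → posterior Dirichlet(11/2, 8/3, 10/3)
obs 5: x=1 → posterior Dirichlet(11/2, 11/3, 10/3)

4/15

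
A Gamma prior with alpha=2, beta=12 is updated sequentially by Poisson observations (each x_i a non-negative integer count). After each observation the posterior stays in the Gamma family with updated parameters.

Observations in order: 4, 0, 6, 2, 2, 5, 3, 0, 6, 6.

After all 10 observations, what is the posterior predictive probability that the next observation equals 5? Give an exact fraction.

obs 1: x=4 → posterior Gamma(6, 13)
obs 2: x=0 → posterior Gamma(6, 14)
obs 3: x=6 → posterior Gamma(12, 15)
obs 4: x=2 → posterior Gamma(14, 16)
obs 5: x=2 → posterior Gamma(16, 17)
obs 6: x=5 → posterior Gamma(21, 18)
obs 7: x=3 → posterior Gamma(24, 19)
obs 8: x=0 → posterior Gamma(24, 20)
obs 9: x=6 → posterior Gamma(30, 21)
obs 10: x=6 → posterior Gamma(36, 22)

1397808520243557934686529892407989677326443059576045568/67739389260745218861137988047774370539553852007909099223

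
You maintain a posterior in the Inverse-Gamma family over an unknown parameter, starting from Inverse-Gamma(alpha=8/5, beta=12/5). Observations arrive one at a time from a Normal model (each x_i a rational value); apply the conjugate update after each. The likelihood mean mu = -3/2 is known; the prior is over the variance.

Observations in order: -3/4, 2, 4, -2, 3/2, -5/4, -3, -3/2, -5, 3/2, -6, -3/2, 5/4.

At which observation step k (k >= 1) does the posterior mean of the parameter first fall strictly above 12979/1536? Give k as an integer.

k = 3

obs 1: x=-3/4 → posterior Inverse-Gamma(21/10, 429/160)
obs 2: x=2 → posterior Inverse-Gamma(13/5, 1409/160)
obs 3: x=4 → posterior Inverse-Gamma(31/10, 3829/160)
obs 4: x=-2 → posterior Inverse-Gamma(18/5, 3849/160)
obs 5: x=3/2 → posterior Inverse-Gamma(41/10, 4569/160)
obs 6: x=-5/4 → posterior Inverse-Gamma(23/5, 2287/80)
obs 7: x=-3 → posterior Inverse-Gamma(51/10, 2377/80)
obs 8: x=-3/2 → posterior Inverse-Gamma(28/5, 2377/80)
obs 9: x=-5 → posterior Inverse-Gamma(61/10, 2867/80)
obs 10: x=3/2 → posterior Inverse-Gamma(33/5, 3227/80)
obs 11: x=-6 → posterior Inverse-Gamma(71/10, 4037/80)
obs 12: x=-3/2 → posterior Inverse-Gamma(38/5, 4037/80)
obs 13: x=5/4 → posterior Inverse-Gamma(81/10, 8679/160)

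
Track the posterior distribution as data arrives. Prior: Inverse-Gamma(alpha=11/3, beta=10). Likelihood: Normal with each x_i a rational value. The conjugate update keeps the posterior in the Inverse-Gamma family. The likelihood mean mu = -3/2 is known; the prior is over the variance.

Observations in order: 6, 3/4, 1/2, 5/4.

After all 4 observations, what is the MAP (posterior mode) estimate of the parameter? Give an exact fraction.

2229/320

obs 1: x=6 → posterior Inverse-Gamma(25/6, 305/8)
obs 2: x=3/4 → posterior Inverse-Gamma(14/3, 1301/32)
obs 3: x=1/2 → posterior Inverse-Gamma(31/6, 1365/32)
obs 4: x=5/4 → posterior Inverse-Gamma(17/3, 743/16)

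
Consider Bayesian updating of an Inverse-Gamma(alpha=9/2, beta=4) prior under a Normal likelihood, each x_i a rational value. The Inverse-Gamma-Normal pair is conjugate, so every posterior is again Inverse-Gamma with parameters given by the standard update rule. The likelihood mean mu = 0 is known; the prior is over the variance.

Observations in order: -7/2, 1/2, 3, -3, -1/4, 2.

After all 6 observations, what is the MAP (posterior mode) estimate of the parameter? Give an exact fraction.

681/272

obs 1: x=-7/2 → posterior Inverse-Gamma(5, 81/8)
obs 2: x=1/2 → posterior Inverse-Gamma(11/2, 41/4)
obs 3: x=3 → posterior Inverse-Gamma(6, 59/4)
obs 4: x=-3 → posterior Inverse-Gamma(13/2, 77/4)
obs 5: x=-1/4 → posterior Inverse-Gamma(7, 617/32)
obs 6: x=2 → posterior Inverse-Gamma(15/2, 681/32)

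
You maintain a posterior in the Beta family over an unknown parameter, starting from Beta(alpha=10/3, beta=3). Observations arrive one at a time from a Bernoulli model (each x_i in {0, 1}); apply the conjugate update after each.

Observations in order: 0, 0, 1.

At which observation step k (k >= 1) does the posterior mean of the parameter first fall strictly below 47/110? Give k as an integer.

obs 1: x=0 → posterior Beta(10/3, 4)
obs 2: x=0 → posterior Beta(10/3, 5)
obs 3: x=1 → posterior Beta(13/3, 5)

k = 2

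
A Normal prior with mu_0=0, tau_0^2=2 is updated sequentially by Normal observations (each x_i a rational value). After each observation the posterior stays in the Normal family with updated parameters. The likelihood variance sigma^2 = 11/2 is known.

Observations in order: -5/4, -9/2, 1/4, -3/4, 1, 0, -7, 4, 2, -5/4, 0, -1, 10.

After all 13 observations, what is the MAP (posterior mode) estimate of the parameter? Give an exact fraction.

obs 1: x=-5/4 → posterior Normal(-1/3, 22/15)
obs 2: x=-9/2 → posterior Normal(-23/19, 22/19)
obs 3: x=1/4 → posterior Normal(-22/23, 22/23)
obs 4: x=-3/4 → posterior Normal(-25/27, 22/27)
obs 5: x=1 → posterior Normal(-21/31, 22/31)
obs 6: x=0 → posterior Normal(-3/5, 22/35)
obs 7: x=-7 → posterior Normal(-49/39, 22/39)
obs 8: x=4 → posterior Normal(-33/43, 22/43)
obs 9: x=2 → posterior Normal(-25/47, 22/47)
obs 10: x=-5/4 → posterior Normal(-10/17, 22/51)
obs 11: x=0 → posterior Normal(-6/11, 2/5)
obs 12: x=-1 → posterior Normal(-34/59, 22/59)
obs 13: x=10 → posterior Normal(2/21, 22/63)

2/21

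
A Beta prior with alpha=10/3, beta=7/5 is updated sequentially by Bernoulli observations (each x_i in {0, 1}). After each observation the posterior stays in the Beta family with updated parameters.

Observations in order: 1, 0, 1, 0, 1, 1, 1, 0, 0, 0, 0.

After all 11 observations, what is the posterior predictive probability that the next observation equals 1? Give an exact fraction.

obs 1: x=1 → posterior Beta(13/3, 7/5)
obs 2: x=0 → posterior Beta(13/3, 12/5)
obs 3: x=1 → posterior Beta(16/3, 12/5)
obs 4: x=0 → posterior Beta(16/3, 17/5)
obs 5: x=1 → posterior Beta(19/3, 17/5)
obs 6: x=1 → posterior Beta(22/3, 17/5)
obs 7: x=1 → posterior Beta(25/3, 17/5)
obs 8: x=0 → posterior Beta(25/3, 22/5)
obs 9: x=0 → posterior Beta(25/3, 27/5)
obs 10: x=0 → posterior Beta(25/3, 32/5)
obs 11: x=0 → posterior Beta(25/3, 37/5)

125/236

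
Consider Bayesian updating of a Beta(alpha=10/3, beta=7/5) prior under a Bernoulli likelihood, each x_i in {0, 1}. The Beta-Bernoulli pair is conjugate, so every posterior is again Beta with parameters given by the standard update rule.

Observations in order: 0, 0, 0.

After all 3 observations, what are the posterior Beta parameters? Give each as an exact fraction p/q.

alpha=10/3, beta=22/5

obs 1: x=0 → posterior Beta(10/3, 12/5)
obs 2: x=0 → posterior Beta(10/3, 17/5)
obs 3: x=0 → posterior Beta(10/3, 22/5)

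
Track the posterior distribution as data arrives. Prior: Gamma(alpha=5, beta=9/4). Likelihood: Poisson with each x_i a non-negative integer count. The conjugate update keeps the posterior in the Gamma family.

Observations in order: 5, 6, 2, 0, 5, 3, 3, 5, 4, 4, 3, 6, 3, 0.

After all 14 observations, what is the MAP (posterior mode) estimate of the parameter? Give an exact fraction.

obs 1: x=5 → posterior Gamma(10, 13/4)
obs 2: x=6 → posterior Gamma(16, 17/4)
obs 3: x=2 → posterior Gamma(18, 21/4)
obs 4: x=0 → posterior Gamma(18, 25/4)
obs 5: x=5 → posterior Gamma(23, 29/4)
obs 6: x=3 → posterior Gamma(26, 33/4)
obs 7: x=3 → posterior Gamma(29, 37/4)
obs 8: x=5 → posterior Gamma(34, 41/4)
obs 9: x=4 → posterior Gamma(38, 45/4)
obs 10: x=4 → posterior Gamma(42, 49/4)
obs 11: x=3 → posterior Gamma(45, 53/4)
obs 12: x=6 → posterior Gamma(51, 57/4)
obs 13: x=3 → posterior Gamma(54, 61/4)
obs 14: x=0 → posterior Gamma(54, 65/4)

212/65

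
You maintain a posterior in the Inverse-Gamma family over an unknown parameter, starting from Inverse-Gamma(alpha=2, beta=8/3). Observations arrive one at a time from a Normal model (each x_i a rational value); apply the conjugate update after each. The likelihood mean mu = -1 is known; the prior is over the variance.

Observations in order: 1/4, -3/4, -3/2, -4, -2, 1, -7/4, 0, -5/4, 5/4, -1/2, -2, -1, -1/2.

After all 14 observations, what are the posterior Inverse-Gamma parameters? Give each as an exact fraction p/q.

alpha=9, beta=1411/96

obs 1: x=1/4 → posterior Inverse-Gamma(5/2, 331/96)
obs 2: x=-3/4 → posterior Inverse-Gamma(3, 167/48)
obs 3: x=-3/2 → posterior Inverse-Gamma(7/2, 173/48)
obs 4: x=-4 → posterior Inverse-Gamma(4, 389/48)
obs 5: x=-2 → posterior Inverse-Gamma(9/2, 413/48)
obs 6: x=1 → posterior Inverse-Gamma(5, 509/48)
obs 7: x=-7/4 → posterior Inverse-Gamma(11/2, 1045/96)
obs 8: x=0 → posterior Inverse-Gamma(6, 1093/96)
obs 9: x=-5/4 → posterior Inverse-Gamma(13/2, 137/12)
obs 10: x=5/4 → posterior Inverse-Gamma(7, 1339/96)
obs 11: x=-1/2 → posterior Inverse-Gamma(15/2, 1351/96)
obs 12: x=-2 → posterior Inverse-Gamma(8, 1399/96)
obs 13: x=-1 → posterior Inverse-Gamma(17/2, 1399/96)
obs 14: x=-1/2 → posterior Inverse-Gamma(9, 1411/96)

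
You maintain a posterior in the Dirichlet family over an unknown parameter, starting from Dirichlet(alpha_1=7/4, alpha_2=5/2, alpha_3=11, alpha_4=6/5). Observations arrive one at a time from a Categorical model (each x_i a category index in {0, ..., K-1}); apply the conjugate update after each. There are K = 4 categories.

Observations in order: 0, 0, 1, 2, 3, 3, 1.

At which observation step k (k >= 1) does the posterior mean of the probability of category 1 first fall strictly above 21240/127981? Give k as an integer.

k = 3

obs 1: x=0 → posterior Dirichlet(11/4, 5/2, 11, 6/5)
obs 2: x=0 → posterior Dirichlet(15/4, 5/2, 11, 6/5)
obs 3: x=1 → posterior Dirichlet(15/4, 7/2, 11, 6/5)
obs 4: x=2 → posterior Dirichlet(15/4, 7/2, 12, 6/5)
obs 5: x=3 → posterior Dirichlet(15/4, 7/2, 12, 11/5)
obs 6: x=3 → posterior Dirichlet(15/4, 7/2, 12, 16/5)
obs 7: x=1 → posterior Dirichlet(15/4, 9/2, 12, 16/5)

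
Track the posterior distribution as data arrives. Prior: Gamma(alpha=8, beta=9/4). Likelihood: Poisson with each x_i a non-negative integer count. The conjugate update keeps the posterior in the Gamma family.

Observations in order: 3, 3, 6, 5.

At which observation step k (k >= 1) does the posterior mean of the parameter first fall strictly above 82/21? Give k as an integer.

obs 1: x=3 → posterior Gamma(11, 13/4)
obs 2: x=3 → posterior Gamma(14, 17/4)
obs 3: x=6 → posterior Gamma(20, 21/4)
obs 4: x=5 → posterior Gamma(25, 25/4)

k = 4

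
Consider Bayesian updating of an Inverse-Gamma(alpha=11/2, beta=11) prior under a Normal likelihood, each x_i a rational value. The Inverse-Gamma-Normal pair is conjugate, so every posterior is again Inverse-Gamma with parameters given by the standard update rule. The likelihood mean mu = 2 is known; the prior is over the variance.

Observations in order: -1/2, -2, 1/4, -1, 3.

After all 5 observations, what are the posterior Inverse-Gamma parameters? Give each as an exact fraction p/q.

obs 1: x=-1/2 → posterior Inverse-Gamma(6, 113/8)
obs 2: x=-2 → posterior Inverse-Gamma(13/2, 177/8)
obs 3: x=1/4 → posterior Inverse-Gamma(7, 757/32)
obs 4: x=-1 → posterior Inverse-Gamma(15/2, 901/32)
obs 5: x=3 → posterior Inverse-Gamma(8, 917/32)

alpha=8, beta=917/32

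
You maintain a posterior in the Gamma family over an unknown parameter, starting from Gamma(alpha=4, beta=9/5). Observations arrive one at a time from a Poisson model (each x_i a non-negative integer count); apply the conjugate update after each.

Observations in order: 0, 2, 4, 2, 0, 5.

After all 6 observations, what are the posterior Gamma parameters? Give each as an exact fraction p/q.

obs 1: x=0 → posterior Gamma(4, 14/5)
obs 2: x=2 → posterior Gamma(6, 19/5)
obs 3: x=4 → posterior Gamma(10, 24/5)
obs 4: x=2 → posterior Gamma(12, 29/5)
obs 5: x=0 → posterior Gamma(12, 34/5)
obs 6: x=5 → posterior Gamma(17, 39/5)

alpha=17, beta=39/5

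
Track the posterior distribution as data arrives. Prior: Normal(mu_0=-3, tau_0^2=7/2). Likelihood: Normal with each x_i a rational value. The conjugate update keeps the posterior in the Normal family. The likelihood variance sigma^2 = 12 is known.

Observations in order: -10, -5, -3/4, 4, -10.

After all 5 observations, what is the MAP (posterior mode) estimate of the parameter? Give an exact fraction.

-897/236

obs 1: x=-10 → posterior Normal(-142/31, 84/31)
obs 2: x=-5 → posterior Normal(-177/38, 42/19)
obs 3: x=-3/4 → posterior Normal(-81/20, 28/15)
obs 4: x=4 → posterior Normal(-617/208, 21/13)
obs 5: x=-10 → posterior Normal(-897/236, 84/59)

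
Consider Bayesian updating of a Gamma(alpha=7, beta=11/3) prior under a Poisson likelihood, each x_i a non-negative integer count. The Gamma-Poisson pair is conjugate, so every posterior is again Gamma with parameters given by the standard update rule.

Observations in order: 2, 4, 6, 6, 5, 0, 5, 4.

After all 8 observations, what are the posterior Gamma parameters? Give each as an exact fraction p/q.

obs 1: x=2 → posterior Gamma(9, 14/3)
obs 2: x=4 → posterior Gamma(13, 17/3)
obs 3: x=6 → posterior Gamma(19, 20/3)
obs 4: x=6 → posterior Gamma(25, 23/3)
obs 5: x=5 → posterior Gamma(30, 26/3)
obs 6: x=0 → posterior Gamma(30, 29/3)
obs 7: x=5 → posterior Gamma(35, 32/3)
obs 8: x=4 → posterior Gamma(39, 35/3)

alpha=39, beta=35/3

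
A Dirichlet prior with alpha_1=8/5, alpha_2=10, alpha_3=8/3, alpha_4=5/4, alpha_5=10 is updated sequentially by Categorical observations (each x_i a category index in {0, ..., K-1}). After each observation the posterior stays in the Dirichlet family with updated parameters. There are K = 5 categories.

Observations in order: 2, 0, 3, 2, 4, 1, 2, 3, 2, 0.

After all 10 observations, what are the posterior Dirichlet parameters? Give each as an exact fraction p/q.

obs 1: x=2 → posterior Dirichlet(8/5, 10, 11/3, 5/4, 10)
obs 2: x=0 → posterior Dirichlet(13/5, 10, 11/3, 5/4, 10)
obs 3: x=3 → posterior Dirichlet(13/5, 10, 11/3, 9/4, 10)
obs 4: x=2 → posterior Dirichlet(13/5, 10, 14/3, 9/4, 10)
obs 5: x=4 → posterior Dirichlet(13/5, 10, 14/3, 9/4, 11)
obs 6: x=1 → posterior Dirichlet(13/5, 11, 14/3, 9/4, 11)
obs 7: x=2 → posterior Dirichlet(13/5, 11, 17/3, 9/4, 11)
obs 8: x=3 → posterior Dirichlet(13/5, 11, 17/3, 13/4, 11)
obs 9: x=2 → posterior Dirichlet(13/5, 11, 20/3, 13/4, 11)
obs 10: x=0 → posterior Dirichlet(18/5, 11, 20/3, 13/4, 11)

alpha_1=18/5, alpha_2=11, alpha_3=20/3, alpha_4=13/4, alpha_5=11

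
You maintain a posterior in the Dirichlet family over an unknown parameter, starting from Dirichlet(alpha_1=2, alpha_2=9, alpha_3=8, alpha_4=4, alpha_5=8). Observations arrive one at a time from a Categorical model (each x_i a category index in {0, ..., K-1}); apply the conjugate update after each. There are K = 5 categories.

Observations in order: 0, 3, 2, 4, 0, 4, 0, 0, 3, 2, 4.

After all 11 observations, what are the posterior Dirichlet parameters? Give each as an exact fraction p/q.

obs 1: x=0 → posterior Dirichlet(3, 9, 8, 4, 8)
obs 2: x=3 → posterior Dirichlet(3, 9, 8, 5, 8)
obs 3: x=2 → posterior Dirichlet(3, 9, 9, 5, 8)
obs 4: x=4 → posterior Dirichlet(3, 9, 9, 5, 9)
obs 5: x=0 → posterior Dirichlet(4, 9, 9, 5, 9)
obs 6: x=4 → posterior Dirichlet(4, 9, 9, 5, 10)
obs 7: x=0 → posterior Dirichlet(5, 9, 9, 5, 10)
obs 8: x=0 → posterior Dirichlet(6, 9, 9, 5, 10)
obs 9: x=3 → posterior Dirichlet(6, 9, 9, 6, 10)
obs 10: x=2 → posterior Dirichlet(6, 9, 10, 6, 10)
obs 11: x=4 → posterior Dirichlet(6, 9, 10, 6, 11)

alpha_1=6, alpha_2=9, alpha_3=10, alpha_4=6, alpha_5=11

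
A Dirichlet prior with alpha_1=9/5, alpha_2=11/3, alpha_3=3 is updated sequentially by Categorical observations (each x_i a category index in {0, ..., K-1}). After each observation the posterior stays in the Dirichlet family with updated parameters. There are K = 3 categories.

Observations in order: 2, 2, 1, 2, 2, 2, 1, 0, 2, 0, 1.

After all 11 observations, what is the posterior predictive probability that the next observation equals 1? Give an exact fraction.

25/73

obs 1: x=2 → posterior Dirichlet(9/5, 11/3, 4)
obs 2: x=2 → posterior Dirichlet(9/5, 11/3, 5)
obs 3: x=1 → posterior Dirichlet(9/5, 14/3, 5)
obs 4: x=2 → posterior Dirichlet(9/5, 14/3, 6)
obs 5: x=2 → posterior Dirichlet(9/5, 14/3, 7)
obs 6: x=2 → posterior Dirichlet(9/5, 14/3, 8)
obs 7: x=1 → posterior Dirichlet(9/5, 17/3, 8)
obs 8: x=0 → posterior Dirichlet(14/5, 17/3, 8)
obs 9: x=2 → posterior Dirichlet(14/5, 17/3, 9)
obs 10: x=0 → posterior Dirichlet(19/5, 17/3, 9)
obs 11: x=1 → posterior Dirichlet(19/5, 20/3, 9)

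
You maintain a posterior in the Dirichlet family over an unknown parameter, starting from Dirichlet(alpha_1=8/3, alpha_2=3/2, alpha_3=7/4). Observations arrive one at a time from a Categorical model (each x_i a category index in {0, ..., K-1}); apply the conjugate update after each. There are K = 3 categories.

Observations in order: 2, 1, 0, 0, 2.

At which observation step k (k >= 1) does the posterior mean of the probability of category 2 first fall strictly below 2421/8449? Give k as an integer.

k = 4

obs 1: x=2 → posterior Dirichlet(8/3, 3/2, 11/4)
obs 2: x=1 → posterior Dirichlet(8/3, 5/2, 11/4)
obs 3: x=0 → posterior Dirichlet(11/3, 5/2, 11/4)
obs 4: x=0 → posterior Dirichlet(14/3, 5/2, 11/4)
obs 5: x=2 → posterior Dirichlet(14/3, 5/2, 15/4)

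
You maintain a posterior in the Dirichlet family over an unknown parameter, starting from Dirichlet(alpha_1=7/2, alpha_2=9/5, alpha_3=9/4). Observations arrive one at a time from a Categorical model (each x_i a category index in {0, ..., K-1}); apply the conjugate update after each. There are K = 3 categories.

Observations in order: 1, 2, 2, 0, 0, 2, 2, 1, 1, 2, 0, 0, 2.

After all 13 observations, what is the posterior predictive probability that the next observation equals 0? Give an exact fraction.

50/137

obs 1: x=1 → posterior Dirichlet(7/2, 14/5, 9/4)
obs 2: x=2 → posterior Dirichlet(7/2, 14/5, 13/4)
obs 3: x=2 → posterior Dirichlet(7/2, 14/5, 17/4)
obs 4: x=0 → posterior Dirichlet(9/2, 14/5, 17/4)
obs 5: x=0 → posterior Dirichlet(11/2, 14/5, 17/4)
obs 6: x=2 → posterior Dirichlet(11/2, 14/5, 21/4)
obs 7: x=2 → posterior Dirichlet(11/2, 14/5, 25/4)
obs 8: x=1 → posterior Dirichlet(11/2, 19/5, 25/4)
obs 9: x=1 → posterior Dirichlet(11/2, 24/5, 25/4)
obs 10: x=2 → posterior Dirichlet(11/2, 24/5, 29/4)
obs 11: x=0 → posterior Dirichlet(13/2, 24/5, 29/4)
obs 12: x=0 → posterior Dirichlet(15/2, 24/5, 29/4)
obs 13: x=2 → posterior Dirichlet(15/2, 24/5, 33/4)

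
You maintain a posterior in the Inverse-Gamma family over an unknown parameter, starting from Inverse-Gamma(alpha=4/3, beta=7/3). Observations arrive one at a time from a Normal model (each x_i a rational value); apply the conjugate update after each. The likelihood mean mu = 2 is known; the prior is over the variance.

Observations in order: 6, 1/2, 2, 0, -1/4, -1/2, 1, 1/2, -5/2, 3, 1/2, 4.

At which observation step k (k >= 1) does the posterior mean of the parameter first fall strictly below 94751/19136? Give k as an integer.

obs 1: x=6 → posterior Inverse-Gamma(11/6, 31/3)
obs 2: x=1/2 → posterior Inverse-Gamma(7/3, 275/24)
obs 3: x=2 → posterior Inverse-Gamma(17/6, 275/24)
obs 4: x=0 → posterior Inverse-Gamma(10/3, 323/24)
obs 5: x=-1/4 → posterior Inverse-Gamma(23/6, 1535/96)
obs 6: x=-1/2 → posterior Inverse-Gamma(13/3, 1835/96)
obs 7: x=1 → posterior Inverse-Gamma(29/6, 1883/96)
obs 8: x=1/2 → posterior Inverse-Gamma(16/3, 1991/96)
obs 9: x=-5/2 → posterior Inverse-Gamma(35/6, 2963/96)
obs 10: x=3 → posterior Inverse-Gamma(19/3, 3011/96)
obs 11: x=1/2 → posterior Inverse-Gamma(41/6, 3119/96)
obs 12: x=4 → posterior Inverse-Gamma(22/3, 3311/96)

k = 8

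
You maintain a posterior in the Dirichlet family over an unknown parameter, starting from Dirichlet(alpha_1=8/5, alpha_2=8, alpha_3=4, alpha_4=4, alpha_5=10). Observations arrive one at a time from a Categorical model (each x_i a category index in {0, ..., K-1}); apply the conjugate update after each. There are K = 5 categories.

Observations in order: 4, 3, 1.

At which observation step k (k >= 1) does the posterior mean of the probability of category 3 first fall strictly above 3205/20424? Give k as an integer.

k = 2

obs 1: x=4 → posterior Dirichlet(8/5, 8, 4, 4, 11)
obs 2: x=3 → posterior Dirichlet(8/5, 8, 4, 5, 11)
obs 3: x=1 → posterior Dirichlet(8/5, 9, 4, 5, 11)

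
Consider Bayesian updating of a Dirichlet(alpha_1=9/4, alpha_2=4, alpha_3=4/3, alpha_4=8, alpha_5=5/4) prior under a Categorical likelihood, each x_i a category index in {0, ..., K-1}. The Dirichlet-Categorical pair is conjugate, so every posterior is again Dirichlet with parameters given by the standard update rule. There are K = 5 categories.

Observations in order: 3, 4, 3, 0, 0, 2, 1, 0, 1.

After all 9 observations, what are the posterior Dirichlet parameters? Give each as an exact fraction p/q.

obs 1: x=3 → posterior Dirichlet(9/4, 4, 4/3, 9, 5/4)
obs 2: x=4 → posterior Dirichlet(9/4, 4, 4/3, 9, 9/4)
obs 3: x=3 → posterior Dirichlet(9/4, 4, 4/3, 10, 9/4)
obs 4: x=0 → posterior Dirichlet(13/4, 4, 4/3, 10, 9/4)
obs 5: x=0 → posterior Dirichlet(17/4, 4, 4/3, 10, 9/4)
obs 6: x=2 → posterior Dirichlet(17/4, 4, 7/3, 10, 9/4)
obs 7: x=1 → posterior Dirichlet(17/4, 5, 7/3, 10, 9/4)
obs 8: x=0 → posterior Dirichlet(21/4, 5, 7/3, 10, 9/4)
obs 9: x=1 → posterior Dirichlet(21/4, 6, 7/3, 10, 9/4)

alpha_1=21/4, alpha_2=6, alpha_3=7/3, alpha_4=10, alpha_5=9/4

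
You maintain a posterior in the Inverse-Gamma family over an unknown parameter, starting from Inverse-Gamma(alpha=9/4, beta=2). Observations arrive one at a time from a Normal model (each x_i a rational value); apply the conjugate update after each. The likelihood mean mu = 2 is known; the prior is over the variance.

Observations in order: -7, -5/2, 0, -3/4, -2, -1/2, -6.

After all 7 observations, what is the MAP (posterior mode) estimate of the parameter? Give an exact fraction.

361/24

obs 1: x=-7 → posterior Inverse-Gamma(11/4, 85/2)
obs 2: x=-5/2 → posterior Inverse-Gamma(13/4, 421/8)
obs 3: x=0 → posterior Inverse-Gamma(15/4, 437/8)
obs 4: x=-3/4 → posterior Inverse-Gamma(17/4, 1869/32)
obs 5: x=-2 → posterior Inverse-Gamma(19/4, 2125/32)
obs 6: x=-1/2 → posterior Inverse-Gamma(21/4, 2225/32)
obs 7: x=-6 → posterior Inverse-Gamma(23/4, 3249/32)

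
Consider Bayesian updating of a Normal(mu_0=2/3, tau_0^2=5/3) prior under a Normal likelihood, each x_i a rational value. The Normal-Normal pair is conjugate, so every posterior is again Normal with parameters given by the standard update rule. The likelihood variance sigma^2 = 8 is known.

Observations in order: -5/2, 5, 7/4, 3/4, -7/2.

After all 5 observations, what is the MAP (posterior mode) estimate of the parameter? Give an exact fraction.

47/98

obs 1: x=-5/2 → posterior Normal(7/58, 40/29)
obs 2: x=5 → posterior Normal(57/68, 20/17)
obs 3: x=7/4 → posterior Normal(149/156, 40/39)
obs 4: x=3/4 → posterior Normal(41/44, 10/11)
obs 5: x=-7/2 → posterior Normal(47/98, 40/49)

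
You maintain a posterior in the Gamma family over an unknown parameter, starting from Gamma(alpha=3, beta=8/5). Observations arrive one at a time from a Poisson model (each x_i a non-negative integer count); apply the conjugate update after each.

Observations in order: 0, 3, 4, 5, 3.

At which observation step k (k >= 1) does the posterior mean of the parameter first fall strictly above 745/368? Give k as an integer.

obs 1: x=0 → posterior Gamma(3, 13/5)
obs 2: x=3 → posterior Gamma(6, 18/5)
obs 3: x=4 → posterior Gamma(10, 23/5)
obs 4: x=5 → posterior Gamma(15, 28/5)
obs 5: x=3 → posterior Gamma(18, 33/5)

k = 3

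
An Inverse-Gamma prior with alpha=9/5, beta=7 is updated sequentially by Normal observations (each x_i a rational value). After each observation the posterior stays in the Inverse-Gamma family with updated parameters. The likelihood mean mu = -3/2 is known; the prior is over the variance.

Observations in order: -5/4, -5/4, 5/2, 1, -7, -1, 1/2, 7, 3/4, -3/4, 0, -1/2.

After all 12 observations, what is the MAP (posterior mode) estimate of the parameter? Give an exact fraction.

95/11

obs 1: x=-5/4 → posterior Inverse-Gamma(23/10, 225/32)
obs 2: x=-5/4 → posterior Inverse-Gamma(14/5, 113/16)
obs 3: x=5/2 → posterior Inverse-Gamma(33/10, 241/16)
obs 4: x=1 → posterior Inverse-Gamma(19/5, 291/16)
obs 5: x=-7 → posterior Inverse-Gamma(43/10, 533/16)
obs 6: x=-1 → posterior Inverse-Gamma(24/5, 535/16)
obs 7: x=1/2 → posterior Inverse-Gamma(53/10, 567/16)
obs 8: x=7 → posterior Inverse-Gamma(29/5, 1145/16)
obs 9: x=3/4 → posterior Inverse-Gamma(63/10, 2371/32)
obs 10: x=-3/4 → posterior Inverse-Gamma(34/5, 595/8)
obs 11: x=0 → posterior Inverse-Gamma(73/10, 151/2)
obs 12: x=-1/2 → posterior Inverse-Gamma(39/5, 76)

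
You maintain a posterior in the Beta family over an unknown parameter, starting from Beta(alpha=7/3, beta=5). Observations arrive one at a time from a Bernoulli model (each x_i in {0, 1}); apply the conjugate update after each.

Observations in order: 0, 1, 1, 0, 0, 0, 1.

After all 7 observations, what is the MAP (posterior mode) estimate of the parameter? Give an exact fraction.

13/37

obs 1: x=0 → posterior Beta(7/3, 6)
obs 2: x=1 → posterior Beta(10/3, 6)
obs 3: x=1 → posterior Beta(13/3, 6)
obs 4: x=0 → posterior Beta(13/3, 7)
obs 5: x=0 → posterior Beta(13/3, 8)
obs 6: x=0 → posterior Beta(13/3, 9)
obs 7: x=1 → posterior Beta(16/3, 9)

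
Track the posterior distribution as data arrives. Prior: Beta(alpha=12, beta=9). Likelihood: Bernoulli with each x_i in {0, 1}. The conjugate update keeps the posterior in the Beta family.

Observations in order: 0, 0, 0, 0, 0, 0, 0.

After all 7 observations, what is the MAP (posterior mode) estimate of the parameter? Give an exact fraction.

11/26

obs 1: x=0 → posterior Beta(12, 10)
obs 2: x=0 → posterior Beta(12, 11)
obs 3: x=0 → posterior Beta(12, 12)
obs 4: x=0 → posterior Beta(12, 13)
obs 5: x=0 → posterior Beta(12, 14)
obs 6: x=0 → posterior Beta(12, 15)
obs 7: x=0 → posterior Beta(12, 16)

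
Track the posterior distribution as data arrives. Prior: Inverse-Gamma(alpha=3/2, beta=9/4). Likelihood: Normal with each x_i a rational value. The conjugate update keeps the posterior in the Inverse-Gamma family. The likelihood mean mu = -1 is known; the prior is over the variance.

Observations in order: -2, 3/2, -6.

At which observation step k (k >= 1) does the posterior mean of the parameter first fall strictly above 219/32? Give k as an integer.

k = 3

obs 1: x=-2 → posterior Inverse-Gamma(2, 11/4)
obs 2: x=3/2 → posterior Inverse-Gamma(5/2, 47/8)
obs 3: x=-6 → posterior Inverse-Gamma(3, 147/8)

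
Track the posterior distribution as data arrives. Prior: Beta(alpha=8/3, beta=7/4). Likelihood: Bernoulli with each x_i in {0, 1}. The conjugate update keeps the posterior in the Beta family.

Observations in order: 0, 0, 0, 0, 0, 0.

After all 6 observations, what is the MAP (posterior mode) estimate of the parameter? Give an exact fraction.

20/101

obs 1: x=0 → posterior Beta(8/3, 11/4)
obs 2: x=0 → posterior Beta(8/3, 15/4)
obs 3: x=0 → posterior Beta(8/3, 19/4)
obs 4: x=0 → posterior Beta(8/3, 23/4)
obs 5: x=0 → posterior Beta(8/3, 27/4)
obs 6: x=0 → posterior Beta(8/3, 31/4)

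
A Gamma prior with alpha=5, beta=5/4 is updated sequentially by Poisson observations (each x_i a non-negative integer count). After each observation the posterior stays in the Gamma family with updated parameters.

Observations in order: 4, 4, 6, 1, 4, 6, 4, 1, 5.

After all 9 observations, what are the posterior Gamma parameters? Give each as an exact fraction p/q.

alpha=40, beta=41/4

obs 1: x=4 → posterior Gamma(9, 9/4)
obs 2: x=4 → posterior Gamma(13, 13/4)
obs 3: x=6 → posterior Gamma(19, 17/4)
obs 4: x=1 → posterior Gamma(20, 21/4)
obs 5: x=4 → posterior Gamma(24, 25/4)
obs 6: x=6 → posterior Gamma(30, 29/4)
obs 7: x=4 → posterior Gamma(34, 33/4)
obs 8: x=1 → posterior Gamma(35, 37/4)
obs 9: x=5 → posterior Gamma(40, 41/4)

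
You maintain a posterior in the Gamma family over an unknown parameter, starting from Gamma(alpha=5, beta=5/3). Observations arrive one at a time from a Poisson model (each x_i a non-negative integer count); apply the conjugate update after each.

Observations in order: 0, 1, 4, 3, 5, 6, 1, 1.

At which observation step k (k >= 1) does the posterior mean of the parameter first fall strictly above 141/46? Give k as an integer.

k = 6

obs 1: x=0 → posterior Gamma(5, 8/3)
obs 2: x=1 → posterior Gamma(6, 11/3)
obs 3: x=4 → posterior Gamma(10, 14/3)
obs 4: x=3 → posterior Gamma(13, 17/3)
obs 5: x=5 → posterior Gamma(18, 20/3)
obs 6: x=6 → posterior Gamma(24, 23/3)
obs 7: x=1 → posterior Gamma(25, 26/3)
obs 8: x=1 → posterior Gamma(26, 29/3)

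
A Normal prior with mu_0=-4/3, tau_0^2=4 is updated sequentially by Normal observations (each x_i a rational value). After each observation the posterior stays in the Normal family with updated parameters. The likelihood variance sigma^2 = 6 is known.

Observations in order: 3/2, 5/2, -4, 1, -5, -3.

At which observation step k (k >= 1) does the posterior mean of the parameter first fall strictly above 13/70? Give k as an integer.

obs 1: x=3/2 → posterior Normal(-1/5, 12/5)
obs 2: x=5/2 → posterior Normal(4/7, 12/7)
obs 3: x=-4 → posterior Normal(-4/9, 4/3)
obs 4: x=1 → posterior Normal(-2/11, 12/11)
obs 5: x=-5 → posterior Normal(-12/13, 12/13)
obs 6: x=-3 → posterior Normal(-6/5, 4/5)

k = 2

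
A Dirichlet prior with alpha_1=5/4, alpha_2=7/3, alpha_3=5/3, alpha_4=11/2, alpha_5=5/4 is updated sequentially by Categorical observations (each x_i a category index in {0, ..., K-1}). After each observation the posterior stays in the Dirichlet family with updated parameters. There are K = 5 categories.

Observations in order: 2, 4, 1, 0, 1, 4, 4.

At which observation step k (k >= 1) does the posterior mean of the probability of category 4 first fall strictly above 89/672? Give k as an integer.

obs 1: x=2 → posterior Dirichlet(5/4, 7/3, 8/3, 11/2, 5/4)
obs 2: x=4 → posterior Dirichlet(5/4, 7/3, 8/3, 11/2, 9/4)
obs 3: x=1 → posterior Dirichlet(5/4, 10/3, 8/3, 11/2, 9/4)
obs 4: x=0 → posterior Dirichlet(9/4, 10/3, 8/3, 11/2, 9/4)
obs 5: x=1 → posterior Dirichlet(9/4, 13/3, 8/3, 11/2, 9/4)
obs 6: x=4 → posterior Dirichlet(9/4, 13/3, 8/3, 11/2, 13/4)
obs 7: x=4 → posterior Dirichlet(9/4, 13/3, 8/3, 11/2, 17/4)

k = 2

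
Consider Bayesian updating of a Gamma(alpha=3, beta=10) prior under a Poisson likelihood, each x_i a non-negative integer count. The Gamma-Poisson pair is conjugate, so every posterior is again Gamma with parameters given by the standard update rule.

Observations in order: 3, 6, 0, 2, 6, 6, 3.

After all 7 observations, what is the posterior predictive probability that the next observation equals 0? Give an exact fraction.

obs 1: x=3 → posterior Gamma(6, 11)
obs 2: x=6 → posterior Gamma(12, 12)
obs 3: x=0 → posterior Gamma(12, 13)
obs 4: x=2 → posterior Gamma(14, 14)
obs 5: x=6 → posterior Gamma(20, 15)
obs 6: x=6 → posterior Gamma(26, 16)
obs 7: x=3 → posterior Gamma(29, 17)

481968572106750915091411825223071697/2528731089327963353099650821015994368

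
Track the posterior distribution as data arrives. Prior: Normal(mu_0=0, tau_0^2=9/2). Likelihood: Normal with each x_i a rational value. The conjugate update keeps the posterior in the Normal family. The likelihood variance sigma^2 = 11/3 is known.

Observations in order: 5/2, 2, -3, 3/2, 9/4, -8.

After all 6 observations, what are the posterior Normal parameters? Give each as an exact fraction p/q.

mu_0=-297/736, tau_0^2=99/184

obs 1: x=5/2 → posterior Normal(135/98, 99/49)
obs 2: x=2 → posterior Normal(243/152, 99/76)
obs 3: x=-3 → posterior Normal(81/206, 99/103)
obs 4: x=3/2 → posterior Normal(81/130, 99/130)
obs 5: x=9/4 → posterior Normal(567/628, 99/157)
obs 6: x=-8 → posterior Normal(-297/736, 99/184)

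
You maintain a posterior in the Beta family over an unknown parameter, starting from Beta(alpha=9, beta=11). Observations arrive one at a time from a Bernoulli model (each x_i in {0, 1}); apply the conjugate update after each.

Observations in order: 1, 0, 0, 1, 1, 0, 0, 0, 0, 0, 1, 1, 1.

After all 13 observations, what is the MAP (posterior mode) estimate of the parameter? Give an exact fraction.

14/31

obs 1: x=1 → posterior Beta(10, 11)
obs 2: x=0 → posterior Beta(10, 12)
obs 3: x=0 → posterior Beta(10, 13)
obs 4: x=1 → posterior Beta(11, 13)
obs 5: x=1 → posterior Beta(12, 13)
obs 6: x=0 → posterior Beta(12, 14)
obs 7: x=0 → posterior Beta(12, 15)
obs 8: x=0 → posterior Beta(12, 16)
obs 9: x=0 → posterior Beta(12, 17)
obs 10: x=0 → posterior Beta(12, 18)
obs 11: x=1 → posterior Beta(13, 18)
obs 12: x=1 → posterior Beta(14, 18)
obs 13: x=1 → posterior Beta(15, 18)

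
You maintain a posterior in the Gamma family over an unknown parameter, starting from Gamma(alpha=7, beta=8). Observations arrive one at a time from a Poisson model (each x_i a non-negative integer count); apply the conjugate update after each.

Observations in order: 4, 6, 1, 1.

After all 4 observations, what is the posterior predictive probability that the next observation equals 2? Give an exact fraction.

obs 1: x=4 → posterior Gamma(11, 9)
obs 2: x=6 → posterior Gamma(17, 10)
obs 3: x=1 → posterior Gamma(18, 11)
obs 4: x=1 → posterior Gamma(19, 12)

60701199880418356101120/247064529073450392704413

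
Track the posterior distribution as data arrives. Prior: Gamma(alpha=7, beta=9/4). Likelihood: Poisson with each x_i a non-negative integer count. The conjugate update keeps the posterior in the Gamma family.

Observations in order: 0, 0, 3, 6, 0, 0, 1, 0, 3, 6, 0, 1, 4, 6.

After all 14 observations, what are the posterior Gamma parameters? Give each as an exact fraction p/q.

alpha=37, beta=65/4

obs 1: x=0 → posterior Gamma(7, 13/4)
obs 2: x=0 → posterior Gamma(7, 17/4)
obs 3: x=3 → posterior Gamma(10, 21/4)
obs 4: x=6 → posterior Gamma(16, 25/4)
obs 5: x=0 → posterior Gamma(16, 29/4)
obs 6: x=0 → posterior Gamma(16, 33/4)
obs 7: x=1 → posterior Gamma(17, 37/4)
obs 8: x=0 → posterior Gamma(17, 41/4)
obs 9: x=3 → posterior Gamma(20, 45/4)
obs 10: x=6 → posterior Gamma(26, 49/4)
obs 11: x=0 → posterior Gamma(26, 53/4)
obs 12: x=1 → posterior Gamma(27, 57/4)
obs 13: x=4 → posterior Gamma(31, 61/4)
obs 14: x=6 → posterior Gamma(37, 65/4)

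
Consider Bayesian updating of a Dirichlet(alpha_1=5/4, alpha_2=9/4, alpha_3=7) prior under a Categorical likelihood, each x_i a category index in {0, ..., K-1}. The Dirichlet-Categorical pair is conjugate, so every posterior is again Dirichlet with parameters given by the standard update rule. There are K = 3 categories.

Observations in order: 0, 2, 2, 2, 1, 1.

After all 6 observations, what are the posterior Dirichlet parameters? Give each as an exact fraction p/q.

obs 1: x=0 → posterior Dirichlet(9/4, 9/4, 7)
obs 2: x=2 → posterior Dirichlet(9/4, 9/4, 8)
obs 3: x=2 → posterior Dirichlet(9/4, 9/4, 9)
obs 4: x=2 → posterior Dirichlet(9/4, 9/4, 10)
obs 5: x=1 → posterior Dirichlet(9/4, 13/4, 10)
obs 6: x=1 → posterior Dirichlet(9/4, 17/4, 10)

alpha_1=9/4, alpha_2=17/4, alpha_3=10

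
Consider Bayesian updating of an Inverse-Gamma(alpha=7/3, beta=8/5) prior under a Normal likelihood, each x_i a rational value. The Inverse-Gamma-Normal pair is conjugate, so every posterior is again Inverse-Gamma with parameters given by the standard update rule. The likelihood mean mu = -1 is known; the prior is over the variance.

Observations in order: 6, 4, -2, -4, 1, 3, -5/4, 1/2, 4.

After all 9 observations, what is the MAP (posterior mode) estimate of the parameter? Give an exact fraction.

obs 1: x=6 → posterior Inverse-Gamma(17/6, 261/10)
obs 2: x=4 → posterior Inverse-Gamma(10/3, 193/5)
obs 3: x=-2 → posterior Inverse-Gamma(23/6, 391/10)
obs 4: x=-4 → posterior Inverse-Gamma(13/3, 218/5)
obs 5: x=1 → posterior Inverse-Gamma(29/6, 228/5)
obs 6: x=3 → posterior Inverse-Gamma(16/3, 268/5)
obs 7: x=-5/4 → posterior Inverse-Gamma(35/6, 8581/160)
obs 8: x=1/2 → posterior Inverse-Gamma(19/3, 8761/160)
obs 9: x=4 → posterior Inverse-Gamma(41/6, 10761/160)

32283/3760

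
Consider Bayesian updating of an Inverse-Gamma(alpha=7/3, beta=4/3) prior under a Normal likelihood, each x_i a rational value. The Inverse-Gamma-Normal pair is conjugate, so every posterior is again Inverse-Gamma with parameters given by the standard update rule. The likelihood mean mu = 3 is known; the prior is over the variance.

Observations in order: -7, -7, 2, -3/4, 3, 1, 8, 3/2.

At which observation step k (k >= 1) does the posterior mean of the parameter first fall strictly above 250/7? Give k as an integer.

k = 2

obs 1: x=-7 → posterior Inverse-Gamma(17/6, 154/3)
obs 2: x=-7 → posterior Inverse-Gamma(10/3, 304/3)
obs 3: x=2 → posterior Inverse-Gamma(23/6, 611/6)
obs 4: x=-3/4 → posterior Inverse-Gamma(13/3, 10451/96)
obs 5: x=3 → posterior Inverse-Gamma(29/6, 10451/96)
obs 6: x=1 → posterior Inverse-Gamma(16/3, 10643/96)
obs 7: x=8 → posterior Inverse-Gamma(35/6, 11843/96)
obs 8: x=3/2 → posterior Inverse-Gamma(19/3, 11951/96)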